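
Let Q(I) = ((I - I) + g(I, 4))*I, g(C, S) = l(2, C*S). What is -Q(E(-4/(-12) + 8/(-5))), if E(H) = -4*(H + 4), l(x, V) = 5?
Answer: 164/3 ≈ 54.667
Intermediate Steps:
g(C, S) = 5
E(H) = -16 - 4*H (E(H) = -4*(4 + H) = -16 - 4*H)
Q(I) = 5*I (Q(I) = ((I - I) + 5)*I = (0 + 5)*I = 5*I)
-Q(E(-4/(-12) + 8/(-5))) = -5*(-16 - 4*(-4/(-12) + 8/(-5))) = -5*(-16 - 4*(-4*(-1/12) + 8*(-⅕))) = -5*(-16 - 4*(⅓ - 8/5)) = -5*(-16 - 4*(-19/15)) = -5*(-16 + 76/15) = -5*(-164)/15 = -1*(-164/3) = 164/3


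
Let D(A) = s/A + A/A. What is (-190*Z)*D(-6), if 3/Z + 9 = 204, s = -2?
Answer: -152/39 ≈ -3.8974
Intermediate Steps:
Z = 1/65 (Z = 3/(-9 + 204) = 3/195 = 3*(1/195) = 1/65 ≈ 0.015385)
D(A) = 1 - 2/A (D(A) = -2/A + A/A = -2/A + 1 = 1 - 2/A)
(-190*Z)*D(-6) = (-190*1/65)*((-2 - 6)/(-6)) = -(-19)*(-8)/39 = -38/13*4/3 = -152/39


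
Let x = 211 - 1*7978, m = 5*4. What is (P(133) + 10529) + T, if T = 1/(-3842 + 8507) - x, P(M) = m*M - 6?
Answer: 97731751/4665 ≈ 20950.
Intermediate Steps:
m = 20
x = -7767 (x = 211 - 7978 = -7767)
P(M) = -6 + 20*M (P(M) = 20*M - 6 = -6 + 20*M)
T = 36233056/4665 (T = 1/(-3842 + 8507) - 1*(-7767) = 1/4665 + 7767 = 36233056/4665 ≈ 7767.0)
(P(133) + 10529) + T = ((-6 + 20*133) + 10529) + 36233056/4665 = ((-6 + 2660) + 10529) + 36233056/4665 = (2654 + 10529) + 36233056/4665 = 13183 + 36233056/4665 = 97731751/4665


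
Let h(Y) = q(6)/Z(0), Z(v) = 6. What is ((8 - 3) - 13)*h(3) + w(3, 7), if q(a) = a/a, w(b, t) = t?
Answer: 17/3 ≈ 5.6667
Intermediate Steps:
q(a) = 1
h(Y) = ⅙ (h(Y) = 1/6 = 1*(⅙) = ⅙)
((8 - 3) - 13)*h(3) + w(3, 7) = ((8 - 3) - 13)*(⅙) + 7 = (5 - 13)*(⅙) + 7 = -8*⅙ + 7 = -4/3 + 7 = 17/3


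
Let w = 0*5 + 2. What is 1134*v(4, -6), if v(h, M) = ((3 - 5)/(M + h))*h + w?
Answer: 6804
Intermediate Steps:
w = 2 (w = 0 + 2 = 2)
v(h, M) = 2 - 2*h/(M + h) (v(h, M) = ((3 - 5)/(M + h))*h + 2 = (-2/(M + h))*h + 2 = -2*h/(M + h) + 2 = 2 - 2*h/(M + h))
1134*v(4, -6) = 1134*(2*(-6)/(-6 + 4)) = 1134*(2*(-6)/(-2)) = 1134*(2*(-6)*(-1/2)) = 1134*6 = 6804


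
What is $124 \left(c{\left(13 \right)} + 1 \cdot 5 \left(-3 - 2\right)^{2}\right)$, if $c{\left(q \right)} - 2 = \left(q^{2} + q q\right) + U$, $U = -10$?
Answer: $56420$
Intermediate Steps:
$c{\left(q \right)} = -8 + 2 q^{2}$ ($c{\left(q \right)} = 2 - \left(10 - q^{2} - q q\right) = 2 + \left(\left(q^{2} + q^{2}\right) - 10\right) = 2 + \left(2 q^{2} - 10\right) = 2 + \left(-10 + 2 q^{2}\right) = -8 + 2 q^{2}$)
$124 \left(c{\left(13 \right)} + 1 \cdot 5 \left(-3 - 2\right)^{2}\right) = 124 \left(\left(-8 + 2 \cdot 13^{2}\right) + 1 \cdot 5 \left(-3 - 2\right)^{2}\right) = 124 \left(\left(-8 + 2 \cdot 169\right) + 5 \left(-5\right)^{2}\right) = 124 \left(\left(-8 + 338\right) + 5 \cdot 25\right) = 124 \left(330 + 125\right) = 124 \cdot 455 = 56420$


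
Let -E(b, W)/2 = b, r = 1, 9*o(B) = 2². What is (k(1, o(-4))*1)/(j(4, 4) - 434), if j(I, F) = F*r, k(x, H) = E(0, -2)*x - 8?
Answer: 4/215 ≈ 0.018605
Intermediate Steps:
o(B) = 4/9 (o(B) = (⅑)*2² = (⅑)*4 = 4/9)
E(b, W) = -2*b
k(x, H) = -8 (k(x, H) = (-2*0)*x - 8 = 0*x - 8 = 0 - 8 = -8)
j(I, F) = F (j(I, F) = F*1 = F)
(k(1, o(-4))*1)/(j(4, 4) - 434) = (-8*1)/(4 - 434) = -8/(-430) = -8*(-1/430) = 4/215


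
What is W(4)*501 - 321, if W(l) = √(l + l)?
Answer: -321 + 1002*√2 ≈ 1096.0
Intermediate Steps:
W(l) = √2*√l (W(l) = √(2*l) = √2*√l)
W(4)*501 - 321 = (√2*√4)*501 - 321 = (√2*2)*501 - 321 = (2*√2)*501 - 321 = 1002*√2 - 321 = -321 + 1002*√2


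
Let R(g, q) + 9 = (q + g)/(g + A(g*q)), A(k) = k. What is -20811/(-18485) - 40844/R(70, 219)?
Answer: 11629899026221/2556678835 ≈ 4548.8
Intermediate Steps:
R(g, q) = -9 + (g + q)/(g + g*q) (R(g, q) = -9 + (q + g)/(g + g*q) = -9 + (g + q)/(g + g*q))
-20811/(-18485) - 40844/R(70, 219) = -20811/(-18485) - 40844*70*(1 + 219)/(219 - 8*70 - 9*70*219) = -20811*(-1/18485) - 40844*15400/(219 - 560 - 137970) = 20811/18485 - 40844/((1/70)*(1/220)*(-138311)) = 20811/18485 - 40844/(-138311/15400) = 20811/18485 - 40844*(-15400/138311) = 20811/18485 + 628997600/138311 = 11629899026221/2556678835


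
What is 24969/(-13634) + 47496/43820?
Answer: -111645279/149360470 ≈ -0.74749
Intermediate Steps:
24969/(-13634) + 47496/43820 = 24969*(-1/13634) + 47496*(1/43820) = -24969/13634 + 11874/10955 = -111645279/149360470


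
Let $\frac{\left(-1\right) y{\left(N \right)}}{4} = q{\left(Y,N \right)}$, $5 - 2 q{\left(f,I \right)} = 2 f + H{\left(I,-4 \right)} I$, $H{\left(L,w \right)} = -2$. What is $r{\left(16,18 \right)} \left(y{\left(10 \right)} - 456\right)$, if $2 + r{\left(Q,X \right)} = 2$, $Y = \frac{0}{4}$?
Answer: $0$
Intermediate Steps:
$Y = 0$ ($Y = 0 \cdot \frac{1}{4} = 0$)
$r{\left(Q,X \right)} = 0$ ($r{\left(Q,X \right)} = -2 + 2 = 0$)
$q{\left(f,I \right)} = \frac{5}{2} + I - f$ ($q{\left(f,I \right)} = \frac{5}{2} - \frac{2 f - 2 I}{2} = \frac{5}{2} - \frac{- 2 I + 2 f}{2} = \frac{5}{2} + \left(I - f\right) = \frac{5}{2} + I - f$)
$y{\left(N \right)} = -10 - 4 N$ ($y{\left(N \right)} = - 4 \left(\frac{5}{2} + N - 0\right) = - 4 \left(\frac{5}{2} + N + 0\right) = - 4 \left(\frac{5}{2} + N\right) = -10 - 4 N$)
$r{\left(16,18 \right)} \left(y{\left(10 \right)} - 456\right) = 0 \left(\left(-10 - 40\right) - 456\right) = 0 \left(-50 - 456\right) = 0 \left(-506\right) = 0$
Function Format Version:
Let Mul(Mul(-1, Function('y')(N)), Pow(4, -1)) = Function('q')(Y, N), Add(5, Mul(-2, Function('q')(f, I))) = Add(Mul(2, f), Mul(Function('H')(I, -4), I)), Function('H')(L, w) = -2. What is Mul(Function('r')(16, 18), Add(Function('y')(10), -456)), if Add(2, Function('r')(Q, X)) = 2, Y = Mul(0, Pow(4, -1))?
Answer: 0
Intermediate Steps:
Y = 0 (Y = Mul(0, Rational(1, 4)) = 0)
Function('r')(Q, X) = 0 (Function('r')(Q, X) = Add(-2, 2) = 0)
Function('q')(f, I) = Add(Rational(5, 2), I, Mul(-1, f)) (Function('q')(f, I) = Add(Rational(5, 2), Mul(Rational(-1, 2), Add(Mul(2, f), Mul(-2, I)))) = Add(Rational(5, 2), Mul(Rational(-1, 2), Add(Mul(-2, I), Mul(2, f)))) = Add(Rational(5, 2), Add(I, Mul(-1, f))) = Add(Rational(5, 2), I, Mul(-1, f)))
Function('y')(N) = Add(-10, Mul(-4, N)) (Function('y')(N) = Mul(-4, Add(Rational(5, 2), N, Mul(-1, 0))) = Mul(-4, Add(Rational(5, 2), N, 0)) = Mul(-4, Add(Rational(5, 2), N)) = Add(-10, Mul(-4, N)))
Mul(Function('r')(16, 18), Add(Function('y')(10), -456)) = Mul(0, Add(Add(-10, Mul(-4, 10)), -456)) = Mul(0, Add(Add(-10, -40), -456)) = Mul(0, Add(-50, -456)) = Mul(0, -506) = 0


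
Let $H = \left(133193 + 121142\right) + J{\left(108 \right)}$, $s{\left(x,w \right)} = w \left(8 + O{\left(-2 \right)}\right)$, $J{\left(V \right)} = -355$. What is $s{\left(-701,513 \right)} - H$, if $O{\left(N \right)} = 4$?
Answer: $-247824$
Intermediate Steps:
$s{\left(x,w \right)} = 12 w$ ($s{\left(x,w \right)} = w \left(8 + 4\right) = w 12 = 12 w$)
$H = 253980$ ($H = \left(133193 + 121142\right) - 355 = 254335 - 355 = 253980$)
$s{\left(-701,513 \right)} - H = 12 \cdot 513 - 253980 = 6156 - 253980 = -247824$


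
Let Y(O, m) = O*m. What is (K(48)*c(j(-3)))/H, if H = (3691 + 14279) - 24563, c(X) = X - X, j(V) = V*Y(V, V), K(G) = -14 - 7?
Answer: 0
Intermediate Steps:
K(G) = -21
j(V) = V³ (j(V) = V*(V*V) = V*V² = V³)
c(X) = 0
H = -6593 (H = 17970 - 24563 = -6593)
(K(48)*c(j(-3)))/H = -21*0/(-6593) = 0*(-1/6593) = 0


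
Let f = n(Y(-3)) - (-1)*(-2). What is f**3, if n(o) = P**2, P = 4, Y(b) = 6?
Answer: 2744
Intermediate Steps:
n(o) = 16 (n(o) = 4**2 = 16)
f = 14 (f = 16 - (-1)*(-2) = 16 - 1*2 = 16 - 2 = 14)
f**3 = 14**3 = 2744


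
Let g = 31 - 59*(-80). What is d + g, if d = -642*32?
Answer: -15793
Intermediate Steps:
g = 4751 (g = 31 + 4720 = 4751)
d = -20544
d + g = -20544 + 4751 = -15793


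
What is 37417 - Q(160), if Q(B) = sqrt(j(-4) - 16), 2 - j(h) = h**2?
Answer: 37417 - I*sqrt(30) ≈ 37417.0 - 5.4772*I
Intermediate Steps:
j(h) = 2 - h**2
Q(B) = I*sqrt(30) (Q(B) = sqrt((2 - 1*(-4)**2) - 16) = sqrt((2 - 1*16) - 16) = sqrt((2 - 16) - 16) = sqrt(-14 - 16) = sqrt(-30) = I*sqrt(30))
37417 - Q(160) = 37417 - I*sqrt(30)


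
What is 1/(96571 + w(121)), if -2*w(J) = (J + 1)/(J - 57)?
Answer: 64/6180483 ≈ 1.0355e-5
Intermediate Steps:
w(J) = -(1 + J)/(2*(-57 + J)) (w(J) = -(J + 1)/(2*(J - 57)) = -(1 + J)/(2*(-57 + J)))
1/(96571 + w(121)) = 1/(96571 + (-1 - 1*121)/(2*(-57 + 121))) = 1/(96571 + (1/2)*(-1 - 121)/64) = 1/(96571 + (1/2)*(1/64)*(-122)) = 1/(96571 - 61/64) = 1/(6180483/64) = 64/6180483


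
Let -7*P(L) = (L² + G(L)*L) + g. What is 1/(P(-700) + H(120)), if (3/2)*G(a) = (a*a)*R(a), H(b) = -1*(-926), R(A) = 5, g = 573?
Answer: 21/3428547727 ≈ 6.1250e-9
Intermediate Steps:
H(b) = 926
G(a) = 10*a²/3 (G(a) = 2*((a*a)*5)/3 = 2*(a²*5)/3 = 2*(5*a²)/3 = 10*a²/3)
P(L) = -573/7 - 10*L³/21 - L²/7 (P(L) = -((L² + (10*L²/3)*L) + 573)/7 = -((L² + 10*L³/3) + 573)/7 = -(573 + L² + 10*L³/3)/7 = -573/7 - 10*L³/21 - L²/7)
1/(P(-700) + H(120)) = 1/((-573/7 - 10/21*(-700)³ - ⅐*(-700)²) + 926) = 1/((-573/7 - 10/21*(-343000000) - ⅐*490000) + 926) = 1/((-573/7 + 490000000/3 - 70000) + 926) = 1/(3428528281/21 + 926) = 1/(3428547727/21) = 21/3428547727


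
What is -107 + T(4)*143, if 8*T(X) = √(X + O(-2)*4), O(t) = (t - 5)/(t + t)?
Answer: -107 + 143*√11/8 ≈ -47.715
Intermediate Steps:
O(t) = (-5 + t)/(2*t) (O(t) = (-5 + t)/((2*t)) = (-5 + t)*(1/(2*t)) = (-5 + t)/(2*t))
T(X) = √(7 + X)/8 (T(X) = √(X + ((½)*(-5 - 2)/(-2))*4)/8 = √(X + ((½)*(-½)*(-7))*4)/8 = √(X + (7/4)*4)/8 = √(X + 7)/8 = √(7 + X)/8)
-107 + T(4)*143 = -107 + (√(7 + 4)/8)*143 = -107 + (√11/8)*143 = -107 + 143*√11/8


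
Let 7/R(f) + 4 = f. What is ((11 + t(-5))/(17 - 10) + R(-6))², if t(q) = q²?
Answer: 96721/4900 ≈ 19.739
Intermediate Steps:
R(f) = 7/(-4 + f)
((11 + t(-5))/(17 - 10) + R(-6))² = ((11 + (-5)²)/(17 - 10) + 7/(-4 - 6))² = ((11 + 25)/7 + 7/(-10))² = (36*(⅐) + 7*(-⅒))² = (36/7 - 7/10)² = (311/70)² = 96721/4900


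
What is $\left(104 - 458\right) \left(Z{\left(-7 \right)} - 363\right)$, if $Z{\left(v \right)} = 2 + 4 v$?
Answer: $137706$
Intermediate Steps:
$\left(104 - 458\right) \left(Z{\left(-7 \right)} - 363\right) = \left(104 - 458\right) \left(\left(2 + 4 \left(-7\right)\right) - 363\right) = - 354 \left(\left(2 - 28\right) - 363\right) = - 354 \left(-26 - 363\right) = \left(-354\right) \left(-389\right) = 137706$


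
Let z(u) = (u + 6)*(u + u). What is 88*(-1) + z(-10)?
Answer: -8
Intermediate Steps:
z(u) = 2*u*(6 + u) (z(u) = (6 + u)*(2*u) = 2*u*(6 + u))
88*(-1) + z(-10) = 88*(-1) + 2*(-10)*(6 - 10) = -88 + 2*(-10)*(-4) = -88 + 80 = -8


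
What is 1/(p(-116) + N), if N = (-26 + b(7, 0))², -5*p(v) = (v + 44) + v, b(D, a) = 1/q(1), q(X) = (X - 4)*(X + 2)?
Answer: 405/291353 ≈ 0.0013901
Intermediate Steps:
q(X) = (-4 + X)*(2 + X)
b(D, a) = -⅑ (b(D, a) = 1/(-8 + 1² - 2*1) = 1/(-8 + 1 - 2) = 1/(-9) = -⅑)
p(v) = -44/5 - 2*v/5 (p(v) = -((v + 44) + v)/5 = -((44 + v) + v)/5 = -(44 + 2*v)/5 = -44/5 - 2*v/5)
N = 55225/81 (N = (-26 - ⅑)² = (-235/9)² = 55225/81 ≈ 681.79)
1/(p(-116) + N) = 1/((-44/5 - ⅖*(-116)) + 55225/81) = 1/((-44/5 + 232/5) + 55225/81) = 1/(188/5 + 55225/81) = 1/(291353/405) = 405/291353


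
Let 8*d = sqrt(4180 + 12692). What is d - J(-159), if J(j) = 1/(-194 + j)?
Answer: 1/353 + sqrt(4218)/4 ≈ 16.239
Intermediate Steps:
d = sqrt(4218)/4 (d = sqrt(4180 + 12692)/8 = sqrt(16872)/8 = (2*sqrt(4218))/8 = sqrt(4218)/4 ≈ 16.237)
d - J(-159) = sqrt(4218)/4 - 1/(-194 - 159) = sqrt(4218)/4 - 1/(-353) = sqrt(4218)/4 - 1*(-1/353) = sqrt(4218)/4 + 1/353 = 1/353 + sqrt(4218)/4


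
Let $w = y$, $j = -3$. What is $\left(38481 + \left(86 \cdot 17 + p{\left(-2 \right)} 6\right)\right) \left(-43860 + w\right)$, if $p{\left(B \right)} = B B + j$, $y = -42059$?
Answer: $-3432378131$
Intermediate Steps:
$p{\left(B \right)} = -3 + B^{2}$ ($p{\left(B \right)} = B B - 3 = B^{2} - 3 = -3 + B^{2}$)
$w = -42059$
$\left(38481 + \left(86 \cdot 17 + p{\left(-2 \right)} 6\right)\right) \left(-43860 + w\right) = \left(38481 + \left(86 \cdot 17 + \left(-3 + \left(-2\right)^{2}\right) 6\right)\right) \left(-43860 - 42059\right) = \left(38481 + \left(1462 + \left(-3 + 4\right) 6\right)\right) \left(-85919\right) = \left(38481 + \left(1462 + 1 \cdot 6\right)\right) \left(-85919\right) = \left(38481 + \left(1462 + 6\right)\right) \left(-85919\right) = \left(38481 + 1468\right) \left(-85919\right) = 39949 \left(-85919\right) = -3432378131$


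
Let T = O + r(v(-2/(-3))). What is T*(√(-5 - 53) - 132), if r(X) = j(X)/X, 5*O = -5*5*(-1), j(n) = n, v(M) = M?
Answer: -792 + 6*I*√58 ≈ -792.0 + 45.695*I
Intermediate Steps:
O = 5 (O = (-5*5*(-1))/5 = (-25*(-1))/5 = (⅕)*25 = 5)
r(X) = 1 (r(X) = X/X = 1)
T = 6 (T = 5 + 1 = 6)
T*(√(-5 - 53) - 132) = 6*(√(-5 - 53) - 132) = 6*(√(-58) - 132) = 6*(I*√58 - 132) = 6*(-132 + I*√58) = -792 + 6*I*√58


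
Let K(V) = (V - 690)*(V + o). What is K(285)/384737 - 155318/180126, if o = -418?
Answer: -25027047188/34650568431 ≈ -0.72227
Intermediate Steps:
K(V) = (-690 + V)*(-418 + V) (K(V) = (V - 690)*(V - 418) = (-690 + V)*(-418 + V))
K(285)/384737 - 155318/180126 = (288420 + 285**2 - 1108*285)/384737 - 155318/180126 = (288420 + 81225 - 315780)*(1/384737) - 155318*1/180126 = 53865*(1/384737) - 77659/90063 = 53865/384737 - 77659/90063 = -25027047188/34650568431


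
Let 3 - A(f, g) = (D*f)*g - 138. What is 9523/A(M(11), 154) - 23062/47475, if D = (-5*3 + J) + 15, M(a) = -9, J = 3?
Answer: 117653629/68031675 ≈ 1.7294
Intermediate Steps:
D = 3 (D = (-5*3 + 3) + 15 = (-15 + 3) + 15 = -12 + 15 = 3)
A(f, g) = 141 - 3*f*g (A(f, g) = 3 - ((3*f)*g - 138) = 3 - (3*f*g - 138) = 3 - (-138 + 3*f*g) = 3 + (138 - 3*f*g) = 141 - 3*f*g)
9523/A(M(11), 154) - 23062/47475 = 9523/(141 - 3*(-9)*154) - 23062/47475 = 9523/(141 + 4158) - 23062*1/47475 = 9523/4299 - 23062/47475 = 117653629/68031675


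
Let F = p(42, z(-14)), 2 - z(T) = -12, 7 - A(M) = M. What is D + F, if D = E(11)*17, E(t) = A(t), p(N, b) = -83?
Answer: -151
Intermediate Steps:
A(M) = 7 - M
z(T) = 14 (z(T) = 2 - 1*(-12) = 2 + 12 = 14)
F = -83
E(t) = 7 - t
D = -68 (D = (7 - 1*11)*17 = (7 - 11)*17 = -4*17 = -68)
D + F = -68 - 83 = -151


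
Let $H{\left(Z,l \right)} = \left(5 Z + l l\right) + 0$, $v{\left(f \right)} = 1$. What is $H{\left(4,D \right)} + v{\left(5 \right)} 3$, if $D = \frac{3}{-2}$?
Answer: $\frac{101}{4} \approx 25.25$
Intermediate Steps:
$D = - \frac{3}{2}$ ($D = 3 \left(- \frac{1}{2}\right) = - \frac{3}{2} \approx -1.5$)
$H{\left(Z,l \right)} = l^{2} + 5 Z$ ($H{\left(Z,l \right)} = \left(5 Z + l^{2}\right) + 0 = \left(l^{2} + 5 Z\right) + 0 = l^{2} + 5 Z$)
$H{\left(4,D \right)} + v{\left(5 \right)} 3 = \left(\left(- \frac{3}{2}\right)^{2} + 5 \cdot 4\right) + 1 \cdot 3 = \left(\frac{9}{4} + 20\right) + 3 = \frac{89}{4} + 3 = \frac{101}{4}$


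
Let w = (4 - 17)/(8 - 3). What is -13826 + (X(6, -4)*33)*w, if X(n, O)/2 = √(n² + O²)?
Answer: -13826 - 1716*√13/5 ≈ -15063.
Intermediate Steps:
w = -13/5 ≈ -2.6000
X(n, O) = 2*√(O² + n²) (X(n, O) = 2*√(n² + O²) = 2*√(O² + n²))
-13826 + (X(6, -4)*33)*w = -13826 + ((2*√((-4)² + 6²))*33)*(-13/5) = -13826 + ((2*√(16 + 36))*33)*(-13/5) = -13826 + ((2*√52)*33)*(-13/5) = -13826 + ((2*(2*√13))*33)*(-13/5) = -13826 + ((4*√13)*33)*(-13/5) = -13826 + (132*√13)*(-13/5) = -13826 - 1716*√13/5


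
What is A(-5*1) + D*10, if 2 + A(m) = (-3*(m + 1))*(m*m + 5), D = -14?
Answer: 218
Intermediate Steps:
A(m) = -2 + (-3 - 3*m)*(5 + m²) (A(m) = -2 + (-3*(m + 1))*(m*m + 5) = -2 + (-3*(1 + m))*(m² + 5) = -2 + (-3 - 3*m)*(5 + m²))
A(-5*1) + D*10 = (-17 - (-75) - 3*(-5*1)² - 3*(-5*1)³) - 14*10 = (-17 - 15*(-5) - 3*(-5)² - 3*(-5)³) - 140 = (-17 + 75 - 3*25 - 3*(-125)) - 140 = (-17 + 75 - 75 + 375) - 140 = 358 - 140 = 218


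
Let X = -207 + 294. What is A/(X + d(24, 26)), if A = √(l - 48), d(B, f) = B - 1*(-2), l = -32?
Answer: 4*I*√5/113 ≈ 0.079153*I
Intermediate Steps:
d(B, f) = 2 + B (d(B, f) = B + 2 = 2 + B)
X = 87
A = 4*I*√5 (A = √(-32 - 48) = √(-80) = 4*I*√5 ≈ 8.9443*I)
A/(X + d(24, 26)) = (4*I*√5)/(87 + (2 + 24)) = (4*I*√5)/(87 + 26) = (4*I*√5)/113 = (4*I*√5)*(1/113) = 4*I*√5/113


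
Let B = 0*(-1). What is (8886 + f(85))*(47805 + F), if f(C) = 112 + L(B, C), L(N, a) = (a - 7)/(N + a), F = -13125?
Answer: 312082464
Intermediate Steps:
B = 0
L(N, a) = (-7 + a)/(N + a)
f(C) = 112 + (-7 + C)/C (f(C) = 112 + (-7 + C)/(0 + C) = 112 + (-7 + C)/C)
(8886 + f(85))*(47805 + F) = (8886 + (113 - 7/85))*(47805 - 13125) = (8886 + (113 - 7*1/85))*34680 = (8886 + (113 - 7/85))*34680 = (8886 + 9598/85)*34680 = (764908/85)*34680 = 312082464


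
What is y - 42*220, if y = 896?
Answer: -8344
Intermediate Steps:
y - 42*220 = 896 - 42*220 = 896 - 9240 = -8344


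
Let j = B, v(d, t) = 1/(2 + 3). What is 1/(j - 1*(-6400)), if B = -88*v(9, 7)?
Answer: 5/31912 ≈ 0.00015668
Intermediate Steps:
v(d, t) = ⅕ (v(d, t) = 1/5 = ⅕)
B = -88/5 (B = -88*⅕ = -88/5 ≈ -17.600)
j = -88/5 ≈ -17.600
1/(j - 1*(-6400)) = 1/(-88/5 - 1*(-6400)) = 1/(-88/5 + 6400) = 1/(31912/5) = 5/31912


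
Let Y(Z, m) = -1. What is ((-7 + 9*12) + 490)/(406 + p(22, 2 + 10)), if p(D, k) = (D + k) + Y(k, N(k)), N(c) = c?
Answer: 591/439 ≈ 1.3462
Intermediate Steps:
p(D, k) = -1 + D + k (p(D, k) = (D + k) - 1 = -1 + D + k)
((-7 + 9*12) + 490)/(406 + p(22, 2 + 10)) = ((-7 + 9*12) + 490)/(406 + (-1 + 22 + (2 + 10))) = ((-7 + 108) + 490)/(406 + (-1 + 22 + 12)) = (101 + 490)/(406 + 33) = 591/439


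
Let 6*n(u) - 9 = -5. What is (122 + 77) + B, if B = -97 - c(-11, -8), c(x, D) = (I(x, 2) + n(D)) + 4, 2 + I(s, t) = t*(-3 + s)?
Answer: 382/3 ≈ 127.33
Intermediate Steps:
n(u) = 2/3 (n(u) = 3/2 + (1/6)*(-5) = 3/2 - 5/6 = 2/3)
I(s, t) = -2 + t*(-3 + s)
c(x, D) = -10/3 + 2*x (c(x, D) = ((-2 - 3*2 + x*2) + 2/3) + 4 = ((-2 - 6 + 2*x) + 2/3) + 4 = ((-8 + 2*x) + 2/3) + 4 = (-22/3 + 2*x) + 4 = -10/3 + 2*x)
B = -215/3 (B = -97 - (-10/3 + 2*(-11)) = -97 - (-10/3 - 22) = -97 - 1*(-76/3) = -97 + 76/3 = -215/3 ≈ -71.667)
(122 + 77) + B = (122 + 77) - 215/3 = 199 - 215/3 = 382/3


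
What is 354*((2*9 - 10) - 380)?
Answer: -131688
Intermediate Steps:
354*((2*9 - 10) - 380) = 354*((18 - 10) - 380) = 354*(8 - 380) = 354*(-372) = -131688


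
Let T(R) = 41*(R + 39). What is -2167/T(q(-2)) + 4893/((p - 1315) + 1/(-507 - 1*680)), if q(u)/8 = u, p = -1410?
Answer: -4162087235/1016735056 ≈ -4.0936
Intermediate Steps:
q(u) = 8*u
T(R) = 1599 + 41*R (T(R) = 41*(39 + R) = 1599 + 41*R)
-2167/T(q(-2)) + 4893/((p - 1315) + 1/(-507 - 1*680)) = -2167/(1599 + 41*(8*(-2))) + 4893/((-1410 - 1315) + 1/(-507 - 1*680)) = -2167/(1599 + 41*(-16)) + 4893/(-2725 + 1/(-507 - 680)) = -2167/(1599 - 656) + 4893/(-2725 + 1/(-1187)) = -2167/943 + 4893/(-2725 - 1/1187) = -2167*1/943 + 4893/(-3234576/1187) = -2167/943 + 4893*(-1187/3234576) = -2167/943 - 1935997/1078192 = -4162087235/1016735056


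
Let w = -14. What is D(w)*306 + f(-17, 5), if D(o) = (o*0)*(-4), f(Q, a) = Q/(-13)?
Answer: 17/13 ≈ 1.3077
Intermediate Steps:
f(Q, a) = -Q/13 (f(Q, a) = Q*(-1/13) = -Q/13)
D(o) = 0 (D(o) = 0*(-4) = 0)
D(w)*306 + f(-17, 5) = 0*306 - 1/13*(-17) = 0 + 17/13 = 17/13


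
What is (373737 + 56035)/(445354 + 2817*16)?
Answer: 214886/245213 ≈ 0.87632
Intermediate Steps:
(373737 + 56035)/(445354 + 2817*16) = 429772/(445354 + 45072) = 429772/490426 = 429772*(1/490426) = 214886/245213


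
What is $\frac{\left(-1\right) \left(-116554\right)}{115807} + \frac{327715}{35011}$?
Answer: $\frac{42032363099}{4054518877} \approx 10.367$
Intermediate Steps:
$\frac{\left(-1\right) \left(-116554\right)}{115807} + \frac{327715}{35011} = 116554 \cdot \frac{1}{115807} + 327715 \cdot \frac{1}{35011} = \frac{116554}{115807} + \frac{327715}{35011} = \frac{42032363099}{4054518877}$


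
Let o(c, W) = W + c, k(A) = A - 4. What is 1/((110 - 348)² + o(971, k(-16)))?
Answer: 1/57595 ≈ 1.7363e-5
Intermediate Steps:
k(A) = -4 + A
1/((110 - 348)² + o(971, k(-16))) = 1/((110 - 348)² + ((-4 - 16) + 971)) = 1/((-238)² + (-20 + 971)) = 1/(56644 + 951) = 1/57595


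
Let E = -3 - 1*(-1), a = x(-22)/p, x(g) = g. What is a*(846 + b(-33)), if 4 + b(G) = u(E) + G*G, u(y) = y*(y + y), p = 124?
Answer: -21329/62 ≈ -344.02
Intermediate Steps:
a = -11/62 (a = -22/124 = -22*1/124 = -11/62 ≈ -0.17742)
E = -2 (E = -3 + 1 = -2)
u(y) = 2*y² (u(y) = y*(2*y) = 2*y²)
b(G) = 4 + G² (b(G) = -4 + (2*(-2)² + G*G) = -4 + (2*4 + G²) = -4 + (8 + G²) = 4 + G²)
a*(846 + b(-33)) = -11*(846 + (4 + (-33)²))/62 = -11*(846 + (4 + 1089))/62 = -11*(846 + 1093)/62 = -11/62*1939 = -21329/62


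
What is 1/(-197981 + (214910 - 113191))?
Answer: -1/96262 ≈ -1.0388e-5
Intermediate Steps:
1/(-197981 + (214910 - 113191)) = 1/(-197981 + 101719) = 1/(-96262) = -1/96262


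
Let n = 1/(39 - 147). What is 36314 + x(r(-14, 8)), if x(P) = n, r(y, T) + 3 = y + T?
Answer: 3921911/108 ≈ 36314.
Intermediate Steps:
n = -1/108 (n = 1/(-108) = -1/108 ≈ -0.0092593)
r(y, T) = -3 + T + y (r(y, T) = -3 + (y + T) = -3 + (T + y) = -3 + T + y)
x(P) = -1/108
36314 + x(r(-14, 8)) = 36314 - 1/108 = 3921911/108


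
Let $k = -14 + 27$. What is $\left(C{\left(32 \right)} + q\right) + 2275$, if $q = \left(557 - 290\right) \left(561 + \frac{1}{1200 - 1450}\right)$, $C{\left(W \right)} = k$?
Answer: $\frac{38018483}{250} \approx 1.5207 \cdot 10^{5}$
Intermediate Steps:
$k = 13$
$C{\left(W \right)} = 13$
$q = \frac{37446483}{250}$ ($q = 267 \left(561 + \frac{1}{-250}\right) = 267 \left(561 - \frac{1}{250}\right) = 267 \cdot \frac{140249}{250} = \frac{37446483}{250} \approx 1.4979 \cdot 10^{5}$)
$\left(C{\left(32 \right)} + q\right) + 2275 = \left(13 + \frac{37446483}{250}\right) + 2275 = \frac{37449733}{250} + 2275 = \frac{38018483}{250}$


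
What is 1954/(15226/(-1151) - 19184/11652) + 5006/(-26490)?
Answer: -43449687742796/330287478915 ≈ -131.55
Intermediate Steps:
1954/(15226/(-1151) - 19184/11652) + 5006/(-26490) = 1954/(15226*(-1/1151) - 19184*1/11652) + 5006*(-1/26490) = 1954/(-15226/1151 - 4796/2913) - 2503/13245 = 1954/(-49873534/3352863) - 2503/13245 = 1954*(-3352863/49873534) - 2503/13245 = -3275747151/24936767 - 2503/13245 = -43449687742796/330287478915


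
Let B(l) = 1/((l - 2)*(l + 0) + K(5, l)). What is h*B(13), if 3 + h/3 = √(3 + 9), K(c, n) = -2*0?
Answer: -9/143 + 6*√3/143 ≈ 0.0097364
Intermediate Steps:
K(c, n) = 0
h = -9 + 6*√3 (h = -9 + 3*√(3 + 9) = -9 + 3*√12 = -9 + 3*(2*√3) = -9 + 6*√3 ≈ 1.3923)
B(l) = 1/(l*(-2 + l)) (B(l) = 1/((l - 2)*(l + 0) + 0) = 1/((-2 + l)*l + 0) = 1/(l*(-2 + l) + 0) = 1/(l*(-2 + l)))
h*B(13) = (-9 + 6*√3)*(1/(13*(-2 + 13))) = (-9 + 6*√3)*((1/13)/11) = (-9 + 6*√3)*((1/13)*(1/11)) = (-9 + 6*√3)*(1/143) = -9/143 + 6*√3/143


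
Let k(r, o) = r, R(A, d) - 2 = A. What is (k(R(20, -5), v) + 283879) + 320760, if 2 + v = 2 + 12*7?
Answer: 604661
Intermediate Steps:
R(A, d) = 2 + A
v = 84 (v = -2 + (2 + 12*7) = -2 + (2 + 84) = -2 + 86 = 84)
(k(R(20, -5), v) + 283879) + 320760 = ((2 + 20) + 283879) + 320760 = (22 + 283879) + 320760 = 283901 + 320760 = 604661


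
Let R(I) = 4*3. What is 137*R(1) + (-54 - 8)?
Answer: 1582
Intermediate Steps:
R(I) = 12
137*R(1) + (-54 - 8) = 137*12 + (-54 - 8) = 1644 - 62 = 1582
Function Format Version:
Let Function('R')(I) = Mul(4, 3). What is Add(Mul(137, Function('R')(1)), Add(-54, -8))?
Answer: 1582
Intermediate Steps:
Function('R')(I) = 12
Add(Mul(137, Function('R')(1)), Add(-54, -8)) = Add(Mul(137, 12), Add(-54, -8)) = Add(1644, -62) = 1582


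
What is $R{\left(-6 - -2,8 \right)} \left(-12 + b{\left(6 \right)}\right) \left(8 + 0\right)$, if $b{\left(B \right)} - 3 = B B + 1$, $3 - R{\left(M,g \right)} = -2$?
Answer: $1120$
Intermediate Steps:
$R{\left(M,g \right)} = 5$ ($R{\left(M,g \right)} = 3 - -2 = 3 + 2 = 5$)
$b{\left(B \right)} = 4 + B^{2}$ ($b{\left(B \right)} = 3 + \left(B B + 1\right) = 3 + \left(B^{2} + 1\right) = 3 + \left(1 + B^{2}\right) = 4 + B^{2}$)
$R{\left(-6 - -2,8 \right)} \left(-12 + b{\left(6 \right)}\right) \left(8 + 0\right) = 5 \left(-12 + \left(4 + 6^{2}\right)\right) \left(8 + 0\right) = 5 \left(-12 + \left(4 + 36\right)\right) 8 = 5 \left(-12 + 40\right) 8 = 5 \cdot 28 \cdot 8 = 5 \cdot 224 = 1120$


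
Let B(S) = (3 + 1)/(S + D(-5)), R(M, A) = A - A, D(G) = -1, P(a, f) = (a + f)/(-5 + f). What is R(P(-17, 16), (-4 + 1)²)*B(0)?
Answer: 0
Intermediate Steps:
P(a, f) = (a + f)/(-5 + f)
R(M, A) = 0
B(S) = 4/(-1 + S) (B(S) = (3 + 1)/(S - 1) = 4/(-1 + S))
R(P(-17, 16), (-4 + 1)²)*B(0) = 0*(4/(-1 + 0)) = 0*(4/(-1)) = 0*(4*(-1)) = 0*(-4) = 0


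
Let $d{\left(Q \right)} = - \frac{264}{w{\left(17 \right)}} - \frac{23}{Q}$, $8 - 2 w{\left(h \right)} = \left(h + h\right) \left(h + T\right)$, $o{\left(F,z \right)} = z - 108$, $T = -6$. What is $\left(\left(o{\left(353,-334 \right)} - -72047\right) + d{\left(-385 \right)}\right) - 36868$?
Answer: $\frac{815833728}{23485} \approx 34739.0$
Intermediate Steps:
$o{\left(F,z \right)} = -108 + z$ ($o{\left(F,z \right)} = z - 108 = -108 + z$)
$w{\left(h \right)} = 4 - h \left(-6 + h\right)$ ($w{\left(h \right)} = 4 - \frac{\left(h + h\right) \left(h - 6\right)}{2} = 4 - \frac{2 h \left(-6 + h\right)}{2} = 4 - h \left(-6 + h\right)$)
$d{\left(Q \right)} = \frac{88}{61} - \frac{23}{Q}$ ($d{\left(Q \right)} = - \frac{264}{4 - 17^{2} + 6 \cdot 17} - \frac{23}{Q} = - \frac{264}{4 - 289 + 102} - \frac{23}{Q} = - \frac{264}{-183} - \frac{23}{Q} = \left(-264\right) \left(- \frac{1}{183}\right) - \frac{23}{Q} = \frac{88}{61} - \frac{23}{Q}$)
$\left(\left(o{\left(353,-334 \right)} - -72047\right) + d{\left(-385 \right)}\right) - 36868 = \left(\left(\left(-108 - 334\right) - -72047\right) + \left(\frac{88}{61} - \frac{23}{-385}\right)\right) - 36868 = \left(\left(-442 + 72047\right) + \left(\frac{88}{61} - - \frac{23}{385}\right)\right) - 36868 = \left(71605 + \left(\frac{88}{61} + \frac{23}{385}\right)\right) - 36868 = \left(71605 + \frac{35283}{23485}\right) - 36868 = \frac{1681678708}{23485} - 36868 = \frac{815833728}{23485}$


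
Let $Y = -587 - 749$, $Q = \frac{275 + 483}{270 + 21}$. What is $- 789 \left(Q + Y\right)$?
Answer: $\frac{102048734}{97} \approx 1.052 \cdot 10^{6}$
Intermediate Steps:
$Q = \frac{758}{291} \approx 2.6048$
$Y = -1336$
$- 789 \left(Q + Y\right) = - 789 \left(\frac{758}{291} - 1336\right) = \left(-789\right) \left(- \frac{388018}{291}\right) = \frac{102048734}{97}$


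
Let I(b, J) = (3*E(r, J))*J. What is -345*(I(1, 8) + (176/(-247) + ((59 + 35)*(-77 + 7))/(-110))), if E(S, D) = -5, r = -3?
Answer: 57080250/2717 ≈ 21009.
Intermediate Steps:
I(b, J) = -15*J (I(b, J) = (3*(-5))*J = -15*J)
-345*(I(1, 8) + (176/(-247) + ((59 + 35)*(-77 + 7))/(-110))) = -345*(-15*8 + (176/(-247) + ((59 + 35)*(-77 + 7))/(-110))) = -345*(-120 + (176*(-1/247) + (94*(-70))*(-1/110))) = -345*(-120 + (-176/247 - 6580*(-1/110))) = -345*(-120 + (-176/247 + 658/11)) = -345*(-120 + 160590/2717) = -345*(-165450/2717) = 57080250/2717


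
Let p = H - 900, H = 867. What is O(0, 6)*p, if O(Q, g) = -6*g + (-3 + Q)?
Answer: 1287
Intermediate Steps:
O(Q, g) = -3 + Q - 6*g
p = -33 (p = 867 - 900 = -33)
O(0, 6)*p = (-3 + 0 - 6*6)*(-33) = (-3 + 0 - 36)*(-33) = -39*(-33) = 1287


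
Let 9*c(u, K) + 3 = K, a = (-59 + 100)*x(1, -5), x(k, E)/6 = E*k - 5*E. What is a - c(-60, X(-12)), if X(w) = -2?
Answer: 44285/9 ≈ 4920.6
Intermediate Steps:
x(k, E) = -30*E + 6*E*k (x(k, E) = 6*(E*k - 5*E) = 6*(-5*E + E*k) = -30*E + 6*E*k)
a = 4920 (a = (-59 + 100)*(6*(-5)*(-5 + 1)) = 41*(6*(-5)*(-4)) = 41*120 = 4920)
c(u, K) = -⅓ + K/9
a - c(-60, X(-12)) = 4920 - (-⅓ + (⅑)*(-2)) = 4920 - (-⅓ - 2/9) = 4920 - 1*(-5/9) = 4920 + 5/9 = 44285/9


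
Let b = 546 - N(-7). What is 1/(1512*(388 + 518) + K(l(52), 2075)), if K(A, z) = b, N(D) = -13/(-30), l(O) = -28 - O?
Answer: 30/41112527 ≈ 7.2970e-7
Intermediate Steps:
N(D) = 13/30 (N(D) = -13*(-1/30) = 13/30)
b = 16367/30 (b = 546 - 1*13/30 = 546 - 13/30 = 16367/30 ≈ 545.57)
K(A, z) = 16367/30
1/(1512*(388 + 518) + K(l(52), 2075)) = 1/(1512*(388 + 518) + 16367/30) = 1/(1512*906 + 16367/30) = 1/(1369872 + 16367/30) = 1/(41112527/30) = 30/41112527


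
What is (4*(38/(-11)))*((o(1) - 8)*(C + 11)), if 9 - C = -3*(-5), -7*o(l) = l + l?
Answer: 44080/77 ≈ 572.47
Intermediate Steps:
o(l) = -2*l/7 (o(l) = -(l + l)/7 = -2*l/7)
C = -6 (C = 9 - (-3)*(-5) = 9 - 1*15 = 9 - 15 = -6)
(4*(38/(-11)))*((o(1) - 8)*(C + 11)) = (4*(38/(-11)))*((-2/7*1 - 8)*(-6 + 11)) = (4*(38*(-1/11)))*((-2/7 - 8)*5) = (4*(-38/11))*(-58/7*5) = -152/11*(-290/7) = 44080/77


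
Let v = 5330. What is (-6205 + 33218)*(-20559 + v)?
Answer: -411380977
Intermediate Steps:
(-6205 + 33218)*(-20559 + v) = (-6205 + 33218)*(-20559 + 5330) = 27013*(-15229) = -411380977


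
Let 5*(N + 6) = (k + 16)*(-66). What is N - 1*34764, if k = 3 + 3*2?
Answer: -35100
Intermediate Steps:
k = 9 (k = 3 + 6 = 9)
N = -336 (N = -6 + ((9 + 16)*(-66))/5 = -6 + (25*(-66))/5 = -6 + (1/5)*(-1650) = -6 - 330 = -336)
N - 1*34764 = -336 - 1*34764 = -336 - 34764 = -35100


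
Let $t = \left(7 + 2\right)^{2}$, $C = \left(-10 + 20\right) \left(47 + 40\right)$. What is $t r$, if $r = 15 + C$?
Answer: $71685$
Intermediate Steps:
$C = 870$ ($C = 10 \cdot 87 = 870$)
$t = 81$ ($t = 9^{2} = 81$)
$r = 885$ ($r = 15 + 870 = 885$)
$t r = 81 \cdot 885 = 71685$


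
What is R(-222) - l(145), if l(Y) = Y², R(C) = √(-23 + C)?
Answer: -21025 + 7*I*√5 ≈ -21025.0 + 15.652*I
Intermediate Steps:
R(-222) - l(145) = √(-23 - 222) - 1*145² = √(-245) - 1*21025 = 7*I*√5 - 21025 = -21025 + 7*I*√5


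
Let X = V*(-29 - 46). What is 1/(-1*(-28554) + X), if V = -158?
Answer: 1/40404 ≈ 2.4750e-5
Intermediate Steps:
X = 11850 (X = -158*(-29 - 46) = -158*(-75) = 11850)
1/(-1*(-28554) + X) = 1/(-1*(-28554) + 11850) = 1/(28554 + 11850) = 1/40404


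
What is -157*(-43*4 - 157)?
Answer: 51653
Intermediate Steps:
-157*(-43*4 - 157) = -157*(-172 - 157) = -157*(-329) = 51653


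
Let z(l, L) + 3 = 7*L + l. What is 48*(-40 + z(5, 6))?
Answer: 192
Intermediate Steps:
z(l, L) = -3 + l + 7*L (z(l, L) = -3 + (7*L + l) = -3 + (l + 7*L) = -3 + l + 7*L)
48*(-40 + z(5, 6)) = 48*(-40 + (-3 + 5 + 7*6)) = 48*(-40 + (-3 + 5 + 42)) = 48*(-40 + 44) = 48*4 = 192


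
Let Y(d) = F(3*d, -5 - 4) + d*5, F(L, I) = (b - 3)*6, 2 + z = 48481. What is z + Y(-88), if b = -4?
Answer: 47997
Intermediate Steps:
z = 48479 (z = -2 + 48481 = 48479)
F(L, I) = -42 (F(L, I) = (-4 - 3)*6 = -7*6 = -42)
Y(d) = -42 + 5*d (Y(d) = -42 + d*5 = -42 + 5*d)
z + Y(-88) = 48479 + (-42 + 5*(-88)) = 48479 + (-42 - 440) = 48479 - 482 = 47997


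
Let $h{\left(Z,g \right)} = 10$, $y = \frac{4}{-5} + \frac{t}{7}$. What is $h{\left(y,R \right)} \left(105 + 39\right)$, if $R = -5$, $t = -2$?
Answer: $1440$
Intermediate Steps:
$y = - \frac{38}{35}$ ($y = \frac{4}{-5} - \frac{2}{7} = 4 \left(- \frac{1}{5}\right) - \frac{2}{7} = - \frac{4}{5} - \frac{2}{7} = - \frac{38}{35} \approx -1.0857$)
$h{\left(y,R \right)} \left(105 + 39\right) = 10 \left(105 + 39\right) = 10 \cdot 144 = 1440$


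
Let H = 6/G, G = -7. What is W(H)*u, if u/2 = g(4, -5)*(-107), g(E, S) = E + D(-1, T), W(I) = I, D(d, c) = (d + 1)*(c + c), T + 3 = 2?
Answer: 5136/7 ≈ 733.71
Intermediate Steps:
T = -1 (T = -3 + 2 = -1)
D(d, c) = 2*c*(1 + d) (D(d, c) = (1 + d)*(2*c) = 2*c*(1 + d))
H = -6/7 (H = 6/(-7) = 6*(-1/7) = -6/7 ≈ -0.85714)
g(E, S) = E (g(E, S) = E + 2*(-1)*(1 - 1) = E + 2*(-1)*0 = E + 0 = E)
u = -856 (u = 2*(4*(-107)) = 2*(-428) = -856)
W(H)*u = -6/7*(-856) = 5136/7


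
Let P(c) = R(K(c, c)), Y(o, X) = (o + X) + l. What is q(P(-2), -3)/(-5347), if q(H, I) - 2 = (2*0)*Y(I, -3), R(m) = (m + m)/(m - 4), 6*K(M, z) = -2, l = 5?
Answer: -2/5347 ≈ -0.00037404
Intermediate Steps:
K(M, z) = -1/3 (K(M, z) = (1/6)*(-2) = -1/3)
R(m) = 2*m/(-4 + m) (R(m) = (2*m)/(-4 + m) = 2*m/(-4 + m))
Y(o, X) = 5 + X + o (Y(o, X) = (o + X) + 5 = (X + o) + 5 = 5 + X + o)
P(c) = 2/13 (P(c) = 2*(-1/3)/(-4 - 1/3) = 2*(-1/3)/(-13/3) = 2*(-1/3)*(-3/13) = 2/13)
q(H, I) = 2 (q(H, I) = 2 + (2*0)*(5 - 3 + I) = 2 + 0*(2 + I) = 2 + 0 = 2)
q(P(-2), -3)/(-5347) = 2/(-5347) = 2*(-1/5347) = -2/5347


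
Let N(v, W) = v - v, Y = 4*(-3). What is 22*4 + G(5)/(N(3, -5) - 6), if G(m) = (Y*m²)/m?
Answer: 98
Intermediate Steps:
Y = -12
G(m) = -12*m (G(m) = (-12*m²)/m = -12*m)
N(v, W) = 0
22*4 + G(5)/(N(3, -5) - 6) = 22*4 + (-12*5)/(0 - 6) = 88 - 60/(-6) = 88 - 60*(-⅙) = 88 + 10 = 98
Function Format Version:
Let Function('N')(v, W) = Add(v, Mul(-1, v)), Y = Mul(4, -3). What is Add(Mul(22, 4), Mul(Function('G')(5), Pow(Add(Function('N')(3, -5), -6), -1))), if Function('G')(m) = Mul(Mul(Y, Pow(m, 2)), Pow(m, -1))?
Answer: 98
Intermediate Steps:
Y = -12
Function('G')(m) = Mul(-12, m) (Function('G')(m) = Mul(Mul(-12, Pow(m, 2)), Pow(m, -1)) = Mul(-12, m))
Function('N')(v, W) = 0
Add(Mul(22, 4), Mul(Function('G')(5), Pow(Add(Function('N')(3, -5), -6), -1))) = Add(Mul(22, 4), Mul(Mul(-12, 5), Pow(Add(0, -6), -1))) = Add(88, Mul(-60, Pow(-6, -1))) = Add(88, Mul(-60, Rational(-1, 6))) = Add(88, 10) = 98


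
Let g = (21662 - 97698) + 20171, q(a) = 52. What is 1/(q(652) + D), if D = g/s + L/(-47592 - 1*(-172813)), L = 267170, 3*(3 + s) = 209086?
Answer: 26180831017/1396275901479 ≈ 0.018750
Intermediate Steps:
s = 209077/3 (s = -3 + (⅓)*209086 = -3 + 209086/3 = 209077/3 ≈ 69692.)
g = -55865 (g = -76036 + 20171 = -55865)
D = 34872688595/26180831017 (D = -55865/209077/3 + 267170/(-47592 - 1*(-172813)) = -55865*3/209077 + 267170/(-47592 + 172813) = -167595/209077 + 267170/125221 = 34872688595/26180831017 ≈ 1.3320)
1/(q(652) + D) = 1/(52 + 34872688595/26180831017) = 1/(1396275901479/26180831017) = 26180831017/1396275901479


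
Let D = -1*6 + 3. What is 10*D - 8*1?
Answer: -38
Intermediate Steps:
D = -3 (D = -6 + 3 = -3)
10*D - 8*1 = 10*(-3) - 8*1 = -30 - 8 = -38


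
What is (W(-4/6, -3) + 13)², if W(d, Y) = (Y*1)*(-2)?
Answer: 361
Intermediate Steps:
W(d, Y) = -2*Y (W(d, Y) = Y*(-2) = -2*Y)
(W(-4/6, -3) + 13)² = (-2*(-3) + 13)² = (6 + 13)² = 19² = 361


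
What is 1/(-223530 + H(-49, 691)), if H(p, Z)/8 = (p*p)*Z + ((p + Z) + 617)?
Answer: 1/13059270 ≈ 7.6574e-8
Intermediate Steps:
H(p, Z) = 4936 + 8*Z + 8*p + 8*Z*p² (H(p, Z) = 8*((p*p)*Z + ((p + Z) + 617)) = 8*(p²*Z + ((Z + p) + 617)) = 8*(Z*p² + (617 + Z + p)) = 8*(617 + Z + p + Z*p²) = 4936 + 8*Z + 8*p + 8*Z*p²)
1/(-223530 + H(-49, 691)) = 1/(-223530 + (4936 + 8*691 + 8*(-49) + 8*691*(-49)²)) = 1/(-223530 + (4936 + 5528 - 392 + 8*691*2401)) = 1/(-223530 + (4936 + 5528 - 392 + 13272728)) = 1/(-223530 + 13282800) = 1/13059270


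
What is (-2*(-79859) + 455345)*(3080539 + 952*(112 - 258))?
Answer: 1809236722461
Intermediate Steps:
(-2*(-79859) + 455345)*(3080539 + 952*(112 - 258)) = (159718 + 455345)*(3080539 + 952*(-146)) = 615063*(3080539 - 138992) = 615063*2941547 = 1809236722461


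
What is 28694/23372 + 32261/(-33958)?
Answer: 27548345/99208297 ≈ 0.27768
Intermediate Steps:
28694/23372 + 32261/(-33958) = 28694*(1/23372) + 32261*(-1/33958) = 14347/11686 - 32261/33958 = 27548345/99208297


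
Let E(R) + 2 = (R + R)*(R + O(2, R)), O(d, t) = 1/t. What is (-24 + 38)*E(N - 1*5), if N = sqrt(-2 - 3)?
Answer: 560 - 280*I*sqrt(5) ≈ 560.0 - 626.1*I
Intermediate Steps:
N = I*sqrt(5) (N = sqrt(-5) = I*sqrt(5) ≈ 2.2361*I)
E(R) = -2 + 2*R*(R + 1/R) (E(R) = -2 + (R + R)*(R + 1/R) = -2 + (2*R)*(R + 1/R) = -2 + 2*R*(R + 1/R))
(-24 + 38)*E(N - 1*5) = (-24 + 38)*(2*(I*sqrt(5) - 1*5)**2) = 14*(2*(I*sqrt(5) - 5)**2) = 14*(2*(-5 + I*sqrt(5))**2) = 28*(-5 + I*sqrt(5))**2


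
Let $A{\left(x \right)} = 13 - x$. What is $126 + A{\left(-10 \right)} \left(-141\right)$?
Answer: $-3117$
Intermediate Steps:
$126 + A{\left(-10 \right)} \left(-141\right) = 126 + \left(13 - -10\right) \left(-141\right) = 126 + \left(13 + 10\right) \left(-141\right) = 126 + 23 \left(-141\right) = 126 - 3243 = -3117$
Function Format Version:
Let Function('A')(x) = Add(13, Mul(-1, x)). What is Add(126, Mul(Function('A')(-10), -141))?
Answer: -3117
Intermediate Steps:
Add(126, Mul(Function('A')(-10), -141)) = Add(126, Mul(Add(13, Mul(-1, -10)), -141)) = Add(126, Mul(Add(13, 10), -141)) = Add(126, Mul(23, -141)) = Add(126, -3243) = -3117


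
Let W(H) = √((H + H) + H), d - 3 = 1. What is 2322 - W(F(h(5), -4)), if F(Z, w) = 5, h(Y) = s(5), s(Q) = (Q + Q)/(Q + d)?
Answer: 2322 - √15 ≈ 2318.1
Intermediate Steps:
d = 4 (d = 3 + 1 = 4)
s(Q) = 2*Q/(4 + Q) (s(Q) = (Q + Q)/(Q + 4) = (2*Q)/(4 + Q) = 2*Q/(4 + Q))
h(Y) = 10/9 (h(Y) = 2*5/(4 + 5) = 2*5/9 = 2*5*(⅑) = 10/9)
W(H) = √3*√H (W(H) = √(2*H + H) = √(3*H) = √3*√H)
2322 - W(F(h(5), -4)) = 2322 - √3*√5 = 2322 - √15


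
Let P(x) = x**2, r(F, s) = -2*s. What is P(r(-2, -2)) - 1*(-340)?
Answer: 356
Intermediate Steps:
P(r(-2, -2)) - 1*(-340) = (-2*(-2))**2 - 1*(-340) = 4**2 + 340 = 16 + 340 = 356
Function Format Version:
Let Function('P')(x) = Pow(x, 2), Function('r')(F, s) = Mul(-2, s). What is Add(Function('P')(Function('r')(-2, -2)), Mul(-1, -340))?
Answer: 356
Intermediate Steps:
Add(Function('P')(Function('r')(-2, -2)), Mul(-1, -340)) = Add(Pow(Mul(-2, -2), 2), Mul(-1, -340)) = Add(Pow(4, 2), 340) = Add(16, 340) = 356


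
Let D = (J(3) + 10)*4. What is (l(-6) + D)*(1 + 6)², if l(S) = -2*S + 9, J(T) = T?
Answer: 3577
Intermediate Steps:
l(S) = 9 - 2*S
D = 52 (D = (3 + 10)*4 = 13*4 = 52)
(l(-6) + D)*(1 + 6)² = ((9 - 2*(-6)) + 52)*(1 + 6)² = ((9 + 12) + 52)*7² = (21 + 52)*49 = 73*49 = 3577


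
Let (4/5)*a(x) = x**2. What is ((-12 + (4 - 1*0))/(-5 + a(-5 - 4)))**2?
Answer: 1024/148225 ≈ 0.0069084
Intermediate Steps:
a(x) = 5*x**2/4
((-12 + (4 - 1*0))/(-5 + a(-5 - 4)))**2 = ((-12 + (4 - 1*0))/(-5 + 5*(-5 - 4)**2/4))**2 = ((-12 + (4 + 0))/(-5 + (5/4)*(-9)**2))**2 = ((-12 + 4)/(-5 + (5/4)*81))**2 = (-8/(-5 + 405/4))**2 = (-8/385/4)**2 = (-8*4/385)**2 = (-32/385)**2 = 1024/148225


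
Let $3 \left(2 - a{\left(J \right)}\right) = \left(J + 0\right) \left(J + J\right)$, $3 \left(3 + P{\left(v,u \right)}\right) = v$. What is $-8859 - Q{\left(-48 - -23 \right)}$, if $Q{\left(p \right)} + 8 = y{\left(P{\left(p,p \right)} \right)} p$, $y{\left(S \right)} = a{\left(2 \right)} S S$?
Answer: $- \frac{296777}{27} \approx -10992.0$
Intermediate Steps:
$P{\left(v,u \right)} = -3 + \frac{v}{3}$
$a{\left(J \right)} = 2 - \frac{2 J^{2}}{3}$ ($a{\left(J \right)} = 2 - \frac{\left(J + 0\right) \left(J + J\right)}{3} = 2 - \frac{J 2 J}{3} = 2 - \frac{2 J^{2}}{3}$)
$y{\left(S \right)} = - \frac{2 S^{2}}{3}$ ($y{\left(S \right)} = \left(2 - \frac{2 \cdot 2^{2}}{3}\right) S S = \left(2 - \frac{8}{3}\right) S S = - \frac{2 S}{3} S = - \frac{2 S^{2}}{3}$)
$Q{\left(p \right)} = -8 - \frac{2 p \left(-3 + \frac{p}{3}\right)^{2}}{3}$ ($Q{\left(p \right)} = -8 + - \frac{2 \left(-3 + \frac{p}{3}\right)^{2}}{3} p = -8 - \frac{2 p \left(-3 + \frac{p}{3}\right)^{2}}{3}$)
$-8859 - Q{\left(-48 - -23 \right)} = -8859 - \left(-8 - \frac{2 \left(-48 - -23\right) \left(-9 - 25\right)^{2}}{27}\right) = -8859 - \left(-8 - \frac{2 \left(-48 + 23\right) \left(-9 + \left(-48 + 23\right)\right)^{2}}{27}\right) = -8859 - \left(-8 - - \frac{50 \left(-9 - 25\right)^{2}}{27}\right) = -8859 - \left(-8 - - \frac{50 \left(-34\right)^{2}}{27}\right) = -8859 - \left(-8 - \left(- \frac{50}{27}\right) 1156\right) = -8859 - \left(-8 + \frac{57800}{27}\right) = -8859 - \frac{57584}{27} = - \frac{296777}{27}$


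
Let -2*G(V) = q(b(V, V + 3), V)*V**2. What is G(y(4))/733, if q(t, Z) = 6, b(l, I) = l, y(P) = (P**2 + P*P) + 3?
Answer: -3675/733 ≈ -5.0136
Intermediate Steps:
y(P) = 3 + 2*P**2 (y(P) = (P**2 + P**2) + 3 = 2*P**2 + 3 = 3 + 2*P**2)
G(V) = -3*V**2
G(y(4))/733 = -3*(3 + 2*4**2)**2/733 = -3*(3 + 2*16)**2*(1/733) = -3*(3 + 32)**2*(1/733) = -3*35**2*(1/733) = -3*1225*(1/733) = -3675*1/733 = -3675/733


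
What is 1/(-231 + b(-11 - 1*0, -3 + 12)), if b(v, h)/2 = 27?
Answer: -1/177 ≈ -0.0056497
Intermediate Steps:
b(v, h) = 54 (b(v, h) = 2*27 = 54)
1/(-231 + b(-11 - 1*0, -3 + 12)) = 1/(-231 + 54) = 1/(-177) = -1/177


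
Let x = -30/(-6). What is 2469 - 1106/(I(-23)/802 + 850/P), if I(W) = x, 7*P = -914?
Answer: 6290633369/2383665 ≈ 2639.1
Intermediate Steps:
P = -914/7 (P = (⅐)*(-914) = -914/7 ≈ -130.57)
x = 5 (x = -30*(-⅙) = 5)
I(W) = 5
2469 - 1106/(I(-23)/802 + 850/P) = 2469 - 1106/(5/802 + 850/(-914/7)) = 2469 - 1106/(5*(1/802) + 850*(-7/914)) = 2469 - 1106/(5/802 - 2975/457) = 2469 - 1106/(-2383665/366514) = 2469 - 1106*(-366514/2383665) = 2469 + 405364484/2383665 = 6290633369/2383665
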